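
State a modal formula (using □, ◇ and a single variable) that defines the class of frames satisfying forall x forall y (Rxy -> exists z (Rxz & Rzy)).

□□q → □q

A defining formula is □□q → □q (the C4 axiom).
Suppose □□q→□q is valid. Take Rxy and set V(q)={w : xR²w}. Then □□q at x, so □q at x, so q at y, i.e. ∃z(Rxz∧Rzy).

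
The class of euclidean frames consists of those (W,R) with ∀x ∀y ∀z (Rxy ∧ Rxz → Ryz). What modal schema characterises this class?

◇ψ → □◇ψ

A defining formula is ◇ψ → □◇ψ (the 5 axiom).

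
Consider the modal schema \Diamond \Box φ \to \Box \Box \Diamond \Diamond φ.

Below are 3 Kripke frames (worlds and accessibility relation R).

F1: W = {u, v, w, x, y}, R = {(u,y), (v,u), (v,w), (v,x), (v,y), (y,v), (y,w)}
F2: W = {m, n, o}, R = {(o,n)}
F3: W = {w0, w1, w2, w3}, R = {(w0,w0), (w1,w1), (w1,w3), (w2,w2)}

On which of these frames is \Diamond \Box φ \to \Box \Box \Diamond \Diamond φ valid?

F2

This is the axiom for a generalized confluence (Geach) condition; its first-order frame correspondent is \forall x \forall y \forall z ((xRy \wedge x R^2 z) \to \exists w (yRw \wedge z R^2 w)).
F1: fails — uRy, uR²w but no t with yRt and wR²t.
F2: condition met.
F3: fails — w1Rw1, w1R²w3 but no w with w1Rw and w3R²w.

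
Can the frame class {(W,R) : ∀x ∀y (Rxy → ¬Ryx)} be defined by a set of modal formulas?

Any modally definable frame class is closed under surjective bounded morphisms.
The 3-cycle (worlds w0,w1,w2 with w0→w1→w2→w0) is asymmetric. Mapping every world to a single reflexive point • is a surjective bounded morphism, and the reflexive point is not asymmetric (R•• but asymmetry requires ¬R••).
So no modal formula (or set of formulas) defines exactly the asymmetric frames.

No — not modally definable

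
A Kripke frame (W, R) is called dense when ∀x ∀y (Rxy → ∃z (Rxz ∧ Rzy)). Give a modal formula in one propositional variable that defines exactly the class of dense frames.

□□q → □q

This is density; the standard corresponding axiom is C4: □□q → □q.
Suppose □□q→□q is valid. Take Rxy and set V(q)={w : xR²w}. Then □□q at x, so □q at x, so q at y, i.e. ∃z(Rxz∧Rzy).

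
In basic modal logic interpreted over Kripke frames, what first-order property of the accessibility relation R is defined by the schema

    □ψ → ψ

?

Suppose □ψ→ψ is valid. At any x set V(ψ)={w : Rxw}. Then □ψ holds at x, so ψ holds at x, i.e. Rxx.
Conversely, any frame satisfying ∀x Rxx validates the schema.
Frame condition: ∀x Rxx.

Reflexivity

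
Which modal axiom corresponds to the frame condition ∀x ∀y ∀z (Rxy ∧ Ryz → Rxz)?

□ψ → □□ψ

This is transitivity; the standard corresponding axiom is 4: □ψ → □□ψ.
Suppose □ψ→□□ψ is valid. Take Rxy, Ryz and set V(ψ)={w : Rxw}. Then □ψ at x, so □□ψ at x, so □ψ at y, so ψ at z, i.e. Rxz.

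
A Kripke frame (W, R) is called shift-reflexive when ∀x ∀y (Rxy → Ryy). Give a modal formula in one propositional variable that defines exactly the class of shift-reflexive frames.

This is shift-reflexivity; the standard corresponding axiom is T□: □(□s → s).
Suppose □(□s→s) is valid. Take Rxy and set V(s)={w : Ryw}. Then at y, □s holds; since □(□s→s) at x, □s→s at y, so s at y, i.e. Ryy.

□(□s → s)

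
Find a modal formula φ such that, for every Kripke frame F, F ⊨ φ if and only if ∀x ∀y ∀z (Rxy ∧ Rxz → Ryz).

A defining formula is ◇ψ → □◇ψ (the 5 axiom).

◇ψ → □◇ψ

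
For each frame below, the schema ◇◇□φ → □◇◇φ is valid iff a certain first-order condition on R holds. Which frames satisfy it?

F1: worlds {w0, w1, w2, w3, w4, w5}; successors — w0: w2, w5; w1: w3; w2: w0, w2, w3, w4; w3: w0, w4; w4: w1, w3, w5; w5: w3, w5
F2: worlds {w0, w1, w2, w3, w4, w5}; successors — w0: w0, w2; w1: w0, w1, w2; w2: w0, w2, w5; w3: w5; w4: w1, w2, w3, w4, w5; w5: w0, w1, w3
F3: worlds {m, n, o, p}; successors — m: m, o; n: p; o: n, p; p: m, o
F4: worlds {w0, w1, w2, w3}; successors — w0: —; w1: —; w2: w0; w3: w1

F4

The schema corresponds to a generalized confluence (Geach) condition: ∀x ∀y ∀z ((xR²y ∧ xRz) → ∃w (yRw ∧ zR²w)).
F1: fails — w2R²w3, w2Rw3 but no w with w3Rw and w3R²w.
F2: fails — w4R²w3, w4Rw3 but no w with w3Rw and w3R²w.
F3: fails — oR²o, oRn but no w with oRw and nR²w.
F4: ✓.
Valid on: F4.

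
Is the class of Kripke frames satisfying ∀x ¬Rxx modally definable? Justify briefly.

No

Any modally definable frame class is closed under surjective bounded morphisms.
The 3-cycle (worlds 0,1,2 with 0→1→2→0) is irreflexive, and the map sending every world to a single reflexive point • is a surjective bounded morphism (forth: every edge maps to (•,•); back: every world has a successor). So any modal formula valid on the 3-cycle is also valid on the reflexive point, which is not irreflexive.
So the class is not modally definable.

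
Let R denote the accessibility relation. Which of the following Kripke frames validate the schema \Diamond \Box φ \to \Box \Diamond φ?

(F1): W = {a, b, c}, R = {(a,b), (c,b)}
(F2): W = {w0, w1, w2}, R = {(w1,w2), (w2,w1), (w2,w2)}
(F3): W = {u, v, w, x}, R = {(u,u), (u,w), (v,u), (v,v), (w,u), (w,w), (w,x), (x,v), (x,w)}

(F2), (F3)

This is the axiom for convergence; its first-order frame correspondent is \forall x \forall y \forall z (Rxy \wedge Rxz \to \exists w (Ryw \wedge Rzw)).
(F1): fails — Rab and Rab but b and b have no common successor.
(F2): holds.
(F3): holds.
Valid on: (F2), (F3).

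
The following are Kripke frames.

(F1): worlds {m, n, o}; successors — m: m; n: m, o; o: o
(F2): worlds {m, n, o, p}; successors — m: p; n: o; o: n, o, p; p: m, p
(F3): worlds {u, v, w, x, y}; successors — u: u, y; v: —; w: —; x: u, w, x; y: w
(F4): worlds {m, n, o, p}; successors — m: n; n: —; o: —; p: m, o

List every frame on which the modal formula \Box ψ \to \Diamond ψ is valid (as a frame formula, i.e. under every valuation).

This is the axiom for seriality; its first-order frame correspondent is \forall x \exists y Rxy.
(F1): condition met.
(F2): condition met.
(F3): fails — world v has no successor.
(F4): fails — world n has no successor.
Valid on: (F1), (F2).

(F1), (F2)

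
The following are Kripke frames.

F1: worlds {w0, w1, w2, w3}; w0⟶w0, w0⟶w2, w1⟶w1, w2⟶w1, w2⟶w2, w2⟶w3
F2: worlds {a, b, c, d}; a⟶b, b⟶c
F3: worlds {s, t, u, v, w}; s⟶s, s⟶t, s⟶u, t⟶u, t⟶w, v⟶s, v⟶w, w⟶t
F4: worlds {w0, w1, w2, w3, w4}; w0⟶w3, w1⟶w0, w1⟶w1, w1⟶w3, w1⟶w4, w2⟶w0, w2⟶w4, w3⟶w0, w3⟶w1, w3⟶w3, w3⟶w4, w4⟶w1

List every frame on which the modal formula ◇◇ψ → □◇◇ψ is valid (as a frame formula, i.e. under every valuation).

This is the axiom for a generalized confluence (Geach) condition; its first-order frame correspondent is ∀x ∀y ∀z ((xR²y ∧ xRz) → ∃w (y = w ∧ zR²w)).
F1: fails — w0R²w0, w0Rw2 but no w with w0=w and w2R²w.
F2: fails — aR²c, aRb but no w with c=w and bR²w.
F3: fails — sR²s, sRt but no w* with s=w* and tR²w*.
F4: condition met.

F4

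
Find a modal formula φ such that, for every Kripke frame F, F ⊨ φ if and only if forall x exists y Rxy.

This is seriality; the standard corresponding axiom is D: □q → ◇q.
Suppose □q→◇q is valid. At any x set V(q)=W. Then □q at x, so ◇q at x, so x has a successor.

□q → ◇q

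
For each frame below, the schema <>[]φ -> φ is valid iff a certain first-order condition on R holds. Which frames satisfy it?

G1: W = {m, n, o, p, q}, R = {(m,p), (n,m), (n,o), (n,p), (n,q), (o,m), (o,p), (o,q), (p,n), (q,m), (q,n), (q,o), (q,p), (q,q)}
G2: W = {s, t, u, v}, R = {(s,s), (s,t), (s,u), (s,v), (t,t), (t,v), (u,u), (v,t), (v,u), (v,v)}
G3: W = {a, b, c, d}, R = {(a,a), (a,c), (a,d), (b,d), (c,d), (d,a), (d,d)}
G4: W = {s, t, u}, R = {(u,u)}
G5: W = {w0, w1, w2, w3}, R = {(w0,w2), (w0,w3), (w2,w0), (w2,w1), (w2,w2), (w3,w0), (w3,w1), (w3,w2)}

The schema corresponds to symmetry: forall x forall y (Rxy -> Ryx).
G1: fails — Rom but not Rmo.
G2: fails — Rvu but not Ruv.
G3: fails — Rcd but not Rdc.
G4: satisfies the condition.
G5: fails — Rw3w1 but not Rw1w3.
Valid on: G4.

G4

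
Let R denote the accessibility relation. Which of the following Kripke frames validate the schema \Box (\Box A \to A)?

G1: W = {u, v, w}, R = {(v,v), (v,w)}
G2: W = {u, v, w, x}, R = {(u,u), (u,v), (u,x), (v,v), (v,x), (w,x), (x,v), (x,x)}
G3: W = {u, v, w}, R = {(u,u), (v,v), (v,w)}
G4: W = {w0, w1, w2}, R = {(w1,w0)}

G2

This is the axiom for shift-reflexivity; its first-order frame correspondent is \forall x \forall y (Rxy \to Ryy).
G1: fails — Rvw but not Rww.
G2: ✓.
G3: fails — Rvw but not Rww.
G4: fails — Rw1w0 but not Rw0w0.
Valid on: G2.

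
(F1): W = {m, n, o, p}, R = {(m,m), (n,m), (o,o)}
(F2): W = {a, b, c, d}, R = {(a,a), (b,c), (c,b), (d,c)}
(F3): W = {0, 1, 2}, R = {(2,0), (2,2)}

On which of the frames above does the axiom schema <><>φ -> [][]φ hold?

(F1), (F2)

This is the axiom for a generalized confluence (Geach) condition; its first-order frame correspondent is forall x forall y forall z ((x R^2 y & x R^2 z) -> exists w (y = w & z = w)).
(F1): ✓.
(F2): ✓.
(F3): fails — 2R²0, 2R²2 but 0 ≠ 2.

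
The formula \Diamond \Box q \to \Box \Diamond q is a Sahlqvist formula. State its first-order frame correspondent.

Suppose ◇□q→□◇q is valid. Take Rxy, Rxz and set V(q)={w : Ryw}. Then □q at y so ◇□q at x, so □◇q at x, so ◇q at z, giving w with Rzw and Ryw.
The converse is a direct semantic check.
So the correspondent is convergence.

convergence: \forall x \forall y \forall z (Rxy \wedge Rxz \to \exists w (Ryw \wedge Rzw))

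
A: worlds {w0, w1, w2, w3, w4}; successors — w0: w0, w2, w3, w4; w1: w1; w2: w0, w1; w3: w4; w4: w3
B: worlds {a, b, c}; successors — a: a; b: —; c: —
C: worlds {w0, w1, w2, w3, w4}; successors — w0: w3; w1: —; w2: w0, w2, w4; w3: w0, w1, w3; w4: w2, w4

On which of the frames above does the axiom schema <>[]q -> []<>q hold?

B

This is the axiom for convergence; its first-order frame correspondent is forall x forall y forall z (Rxy & Rxz -> exists w (Ryw & Rzw)).
A: fails — Rw0w4 and Rw0w2 but w4 and w2 have no common successor.
B: satisfies the condition.
C: fails — Rw2w4 and Rw2w0 but w4 and w0 have no common successor.
Valid on: B.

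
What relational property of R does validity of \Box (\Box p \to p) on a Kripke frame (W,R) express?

Shift-reflexivity

This schema is the T□ axiom.
Its frame correspondent is shift-reflexivity — \forall x \forall y (Rxy \to Ryy).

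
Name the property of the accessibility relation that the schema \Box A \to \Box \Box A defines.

transitivity: \forall x \forall y \forall z (Rxy \wedge Ryz \to Rxz)

This schema is the 4 axiom.
It corresponds to transitivity: \forall x \forall y \forall z (Rxy \wedge Ryz \to Rxz).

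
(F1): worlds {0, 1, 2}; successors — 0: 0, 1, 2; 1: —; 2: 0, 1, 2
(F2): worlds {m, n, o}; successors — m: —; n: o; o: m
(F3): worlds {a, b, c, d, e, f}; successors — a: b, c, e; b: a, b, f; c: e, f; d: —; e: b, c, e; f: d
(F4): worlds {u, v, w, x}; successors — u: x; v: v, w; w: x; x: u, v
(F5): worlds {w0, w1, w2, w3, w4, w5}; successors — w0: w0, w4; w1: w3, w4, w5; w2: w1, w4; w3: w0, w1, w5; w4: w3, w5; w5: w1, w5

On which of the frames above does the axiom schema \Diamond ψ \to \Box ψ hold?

The schema corresponds to partial functionality: \forall x \forall y \forall z (Rxy \wedge Rxz \to y = z).
(F1): fails — 0 sees both 0 and 1.
(F2): condition met.
(F3): fails — a sees both b and c.
(F4): fails — v sees both v and w.
(F5): fails — w0 sees both w0 and w4.
Valid on: (F2).

(F2)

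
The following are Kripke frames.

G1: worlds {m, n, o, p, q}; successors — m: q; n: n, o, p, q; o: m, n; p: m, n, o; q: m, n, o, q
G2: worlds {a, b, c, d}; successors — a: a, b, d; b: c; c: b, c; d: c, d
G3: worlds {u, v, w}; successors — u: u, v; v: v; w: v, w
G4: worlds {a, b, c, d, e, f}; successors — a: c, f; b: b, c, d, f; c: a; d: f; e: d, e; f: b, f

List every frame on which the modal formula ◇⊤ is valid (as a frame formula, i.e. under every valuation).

G1, G2, G3, G4

This is the axiom for seriality; its first-order frame correspondent is ∀x ∃y Rxy.
G1: satisfies the condition.
G2: satisfies the condition.
G3: satisfies the condition.
G4: satisfies the condition.
Valid on: G1, G2, G3, G4.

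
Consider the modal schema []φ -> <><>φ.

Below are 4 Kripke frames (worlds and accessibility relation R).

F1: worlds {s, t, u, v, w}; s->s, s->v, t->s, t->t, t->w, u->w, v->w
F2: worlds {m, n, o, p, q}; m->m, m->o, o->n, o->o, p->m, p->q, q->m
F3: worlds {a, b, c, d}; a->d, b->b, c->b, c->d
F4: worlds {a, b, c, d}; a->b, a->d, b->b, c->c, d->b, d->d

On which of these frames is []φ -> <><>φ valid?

This is the axiom for a generalized confluence (Geach) condition; its first-order frame correspondent is forall x exists w (xRw & x R^2 w).
F1: fails — at u but no w* with uRw* and uR²w*.
F2: fails — at n but no w with nRw and nR²w.
F3: fails — at a but no w with aRw and aR²w.
F4: condition met.
Valid on: F4.

F4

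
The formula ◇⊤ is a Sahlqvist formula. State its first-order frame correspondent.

◇⊤ holds at w iff w has a successor, so frame-validity of ◇⊤ is exactly seriality. Equivalently via □ψ → ◇ψ:
Suppose □ψ→◇ψ is valid. At any x set V(ψ)=W. Then □ψ at x, so ◇ψ at x, so x has a successor.

seriality: ∀x ∃y Rxy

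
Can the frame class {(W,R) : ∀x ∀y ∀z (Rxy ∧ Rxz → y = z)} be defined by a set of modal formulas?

Yes, by ◇p → □p

The condition is partial functionality. A defining modal formula is ◇p → □p.
Suppose ◇p→□p is valid. Take Rxy, Rxz and set V(p)={y}. Then ◇p at x, so □p at x, so p at z, i.e. z=y.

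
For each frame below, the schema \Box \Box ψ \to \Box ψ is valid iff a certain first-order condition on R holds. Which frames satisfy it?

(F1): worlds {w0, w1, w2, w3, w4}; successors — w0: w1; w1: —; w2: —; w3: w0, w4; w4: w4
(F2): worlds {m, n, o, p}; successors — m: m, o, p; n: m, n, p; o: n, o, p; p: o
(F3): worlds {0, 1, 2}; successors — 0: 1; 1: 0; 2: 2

(F2)

This is the axiom for density; its first-order frame correspondent is \forall x \forall y (Rxy \to \exists z (Rxz \wedge Rzy)).
(F1): fails — Rw0w1 but no z with Rw0z and Rzw1.
(F2): ✓.
(F3): fails — R01 but no z with R0z and Rz1.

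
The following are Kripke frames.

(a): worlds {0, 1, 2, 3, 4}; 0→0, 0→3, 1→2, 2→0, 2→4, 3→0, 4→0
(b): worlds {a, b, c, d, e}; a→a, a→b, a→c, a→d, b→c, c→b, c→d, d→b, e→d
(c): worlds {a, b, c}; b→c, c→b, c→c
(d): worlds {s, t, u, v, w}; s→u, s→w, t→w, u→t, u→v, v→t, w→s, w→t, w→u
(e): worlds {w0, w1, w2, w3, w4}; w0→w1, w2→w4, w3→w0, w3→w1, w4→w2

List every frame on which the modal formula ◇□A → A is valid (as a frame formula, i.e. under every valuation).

This is the axiom for symmetry; its first-order frame correspondent is ∀x ∀y (Rxy → Ryx).
(a): fails — R12 but not R21.
(b): fails — Rcd but not Rdc.
(c): holds.
(d): fails — Ruv but not Rvu.
(e): fails — Rw3w1 but not Rw1w3.
Valid on: (c).

(c)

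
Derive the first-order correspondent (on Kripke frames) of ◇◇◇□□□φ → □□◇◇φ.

∀x ∀y ∀z ((xR³y ∧ xR²z) → ∃w (yR³w ∧ zR²w))

This is a Sahlqvist (Geach-type) schema ◇^3□^3φ → □^2◇^2φ.
Minimal-valuation argument: fix x; take any y with xR^3y and any z with xR^2z. Set V(φ) to the set of worlds R-reachable from y in exactly 3 steps. Then □^3φ holds at y, so the antecedent holds at x; validity forces ◇^2φ at z, giving a w with zR^2w and yR^3w.
First-order correspondent: ∀x ∀y ∀z ((xR³y ∧ xR²z) → ∃w (yR³w ∧ zR²w)).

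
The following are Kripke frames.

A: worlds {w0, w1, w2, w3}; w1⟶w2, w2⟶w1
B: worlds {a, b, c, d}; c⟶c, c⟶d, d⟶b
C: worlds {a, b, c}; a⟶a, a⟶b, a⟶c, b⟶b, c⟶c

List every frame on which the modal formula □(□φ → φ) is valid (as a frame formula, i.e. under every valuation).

C

This is the axiom for shift-reflexivity; its first-order frame correspondent is ∀x ∀y (Rxy → Ryy).
A: fails — Rw1w2 but not Rw2w2.
B: fails — Rdb but not Rbb.
C: ✓.
Valid on: C.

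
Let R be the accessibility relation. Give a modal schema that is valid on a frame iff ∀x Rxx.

The condition is reflexivity. The T schema □q → q defines it.

□q → q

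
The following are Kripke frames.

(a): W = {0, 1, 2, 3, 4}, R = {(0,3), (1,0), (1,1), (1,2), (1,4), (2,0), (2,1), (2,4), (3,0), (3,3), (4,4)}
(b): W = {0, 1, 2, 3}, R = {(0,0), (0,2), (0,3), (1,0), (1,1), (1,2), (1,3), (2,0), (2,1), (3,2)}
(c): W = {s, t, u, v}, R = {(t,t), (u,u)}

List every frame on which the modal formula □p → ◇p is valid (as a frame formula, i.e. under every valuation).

Frame correspondent (Sahlqvist): ∀x ∃y Rxy — i.e. seriality.
(a): condition met.
(b): condition met.
(c): fails — world s has no successor.

(a), (b)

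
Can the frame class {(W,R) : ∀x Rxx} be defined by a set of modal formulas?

Yes: it is reflexivity, defined by the T schema □q → q.

Yes — defined by □q → q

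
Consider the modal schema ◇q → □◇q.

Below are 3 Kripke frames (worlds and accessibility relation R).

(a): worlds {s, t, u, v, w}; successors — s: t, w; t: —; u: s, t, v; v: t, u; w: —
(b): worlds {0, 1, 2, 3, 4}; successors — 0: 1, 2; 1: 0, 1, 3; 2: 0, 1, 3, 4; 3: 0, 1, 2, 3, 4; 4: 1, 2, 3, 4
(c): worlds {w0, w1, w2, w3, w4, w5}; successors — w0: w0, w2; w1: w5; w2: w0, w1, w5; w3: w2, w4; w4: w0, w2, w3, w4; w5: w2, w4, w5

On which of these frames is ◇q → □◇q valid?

Frame correspondent (Sahlqvist): ∀x ∀y ∀z (Rxy ∧ Rxz → Ryz) — i.e. the Euclidean property.
(a): fails — Rsw and Rsw but not Rww.
(b): fails — R02 and R02 but not R22.
(c): fails — Rw0w2 and Rw0w2 but not Rw2w2.

none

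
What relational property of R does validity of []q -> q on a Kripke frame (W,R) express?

Reflexivity

This schema is the T axiom.
Its frame correspondent is reflexivity — forall x Rxx.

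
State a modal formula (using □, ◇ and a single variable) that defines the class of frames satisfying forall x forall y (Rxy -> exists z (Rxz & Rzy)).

This is density; the standard corresponding axiom is C4: □□s → □s.

□□s → □s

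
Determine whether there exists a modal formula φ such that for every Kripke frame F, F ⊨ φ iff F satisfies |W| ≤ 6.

No

Any modally definable frame class is closed under disjoint unions.
Any modal formula valid on each of 7 disjoint one-world frames is valid on their disjoint union (validity is preserved under disjoint unions). Each one-world frame has |W|=1≤6, but the union has |W|=7.
So no modal formula (or set of formulas) defines exactly the |W|≤6 frames.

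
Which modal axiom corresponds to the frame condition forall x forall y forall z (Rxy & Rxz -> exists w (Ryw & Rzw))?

This is convergence; the standard corresponding axiom is .2: ◇□q → □◇q.

◇□q → □◇q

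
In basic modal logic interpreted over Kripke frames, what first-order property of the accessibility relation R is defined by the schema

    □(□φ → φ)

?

Suppose □(□φ→φ) is valid. Take Rxy and set V(φ)={w : Ryw}. Then at y, □φ holds; since □(□φ→φ) at x, □φ→φ at y, so φ at y, i.e. Ryy.

Shift-reflexivity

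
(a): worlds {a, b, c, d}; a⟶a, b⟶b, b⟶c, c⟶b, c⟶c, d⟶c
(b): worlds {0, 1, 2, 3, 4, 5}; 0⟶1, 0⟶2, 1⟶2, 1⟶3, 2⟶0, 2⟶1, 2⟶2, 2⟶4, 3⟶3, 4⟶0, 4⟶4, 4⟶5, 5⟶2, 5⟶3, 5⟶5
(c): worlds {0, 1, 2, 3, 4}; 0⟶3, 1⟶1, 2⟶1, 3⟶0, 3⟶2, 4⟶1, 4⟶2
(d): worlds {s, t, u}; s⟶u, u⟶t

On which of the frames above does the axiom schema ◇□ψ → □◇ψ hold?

(a)

This is the axiom for convergence; its first-order frame correspondent is ∀x ∀y ∀z (Rxy ∧ Rxz → ∃w (Ryw ∧ Rzw)).
(a): condition met.
(b): fails — R12 and R13 but 2 and 3 have no common successor.
(c): fails — R32 and R30 but 2 and 0 have no common successor.
(d): fails — Rut and Rut but t and t have no common successor.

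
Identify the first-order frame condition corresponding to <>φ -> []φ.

This is the CD axiom.
It corresponds to partial functionality: forall x forall y forall z (Rxy & Rxz -> y = z).

partial functionality: forall x forall y forall z (Rxy & Rxz -> y = z)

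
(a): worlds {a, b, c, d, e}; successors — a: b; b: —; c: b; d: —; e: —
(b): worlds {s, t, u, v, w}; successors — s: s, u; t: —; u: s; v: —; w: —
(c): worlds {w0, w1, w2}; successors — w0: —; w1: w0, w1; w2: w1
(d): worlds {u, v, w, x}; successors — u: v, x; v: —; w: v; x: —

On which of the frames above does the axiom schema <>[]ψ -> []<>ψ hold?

(b)

The schema corresponds to convergence: forall x forall y forall z (Rxy & Rxz -> exists w (Ryw & Rzw)).
(a): fails — Rab and Rab but b and b have no common successor.
(b): condition met.
(c): fails — Rw1w1 and Rw1w0 but w1 and w0 have no common successor.
(d): fails — Ruv and Ruv but v and v have no common successor.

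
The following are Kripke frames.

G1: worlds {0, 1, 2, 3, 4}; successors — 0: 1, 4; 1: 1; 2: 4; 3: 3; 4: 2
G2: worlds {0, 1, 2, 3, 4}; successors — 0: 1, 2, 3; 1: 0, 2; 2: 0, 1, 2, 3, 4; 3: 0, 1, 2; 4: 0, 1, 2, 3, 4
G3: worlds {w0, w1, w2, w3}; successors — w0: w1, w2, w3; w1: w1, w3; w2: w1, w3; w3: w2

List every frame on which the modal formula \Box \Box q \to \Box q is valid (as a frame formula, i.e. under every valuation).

Frame correspondent (Sahlqvist): \forall x \forall y (Rxy \to \exists z (Rxz \wedge Rzy)) — i.e. density.
G1: fails — R04 but no z with R0z and Rz4.
G2: satisfies the condition.
G3: fails — Rw3w2 but no z with Rw3z and Rzw2.
Valid on: G2.

G2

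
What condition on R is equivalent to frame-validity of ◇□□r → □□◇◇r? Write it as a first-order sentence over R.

This is a Sahlqvist (Geach-type) schema ◇^1□^2r → □^2◇^2r.
Minimal-valuation argument: fix x; take any y with xR^1y and any z with xR^2z. Set V(r) to the set of worlds R-reachable from y in exactly 2 steps. Then □^2r holds at y, so the antecedent holds at x; validity forces ◇^2r at z, giving a w with zR^2w and yR^2w.
First-order correspondent: ∀x ∀y ∀z ((xRy ∧ xR²z) → ∃w (yR²w ∧ zR²w)).

∀x ∀y ∀z ((xRy ∧ xR²z) → ∃w (yR²w ∧ zR²w))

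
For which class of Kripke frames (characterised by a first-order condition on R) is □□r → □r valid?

Suppose □□r→□r is valid. Take Rxy and set V(r)={w : xR²w}. Then □□r at x, so □r at x, so r at y, i.e. ∃z(Rxz∧Rzy).
Conversely, any frame satisfying ∀x ∀y (Rxy → ∃z (Rxz ∧ Rzy)) validates the schema.
So the correspondent is density.

Density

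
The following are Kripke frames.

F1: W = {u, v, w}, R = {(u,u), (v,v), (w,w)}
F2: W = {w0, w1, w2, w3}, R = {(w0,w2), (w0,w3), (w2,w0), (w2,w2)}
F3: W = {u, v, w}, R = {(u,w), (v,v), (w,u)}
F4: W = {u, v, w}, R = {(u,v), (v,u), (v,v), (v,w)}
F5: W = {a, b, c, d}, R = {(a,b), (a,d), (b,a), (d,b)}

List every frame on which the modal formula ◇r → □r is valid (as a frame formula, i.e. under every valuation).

F1, F3

Frame correspondent (Sahlqvist): ∀x ∀y ∀z (Rxy ∧ Rxz → y = z) — i.e. partial functionality.
F1: satisfies the condition.
F2: fails — w0 sees both w2 and w3.
F3: satisfies the condition.
F4: fails — v sees both u and v.
F5: fails — a sees both b and d.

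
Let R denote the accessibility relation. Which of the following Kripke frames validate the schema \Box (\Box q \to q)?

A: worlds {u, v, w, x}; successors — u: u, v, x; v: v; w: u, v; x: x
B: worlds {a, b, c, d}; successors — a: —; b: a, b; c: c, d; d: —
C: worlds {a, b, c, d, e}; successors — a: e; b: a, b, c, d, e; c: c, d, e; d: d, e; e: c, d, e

The schema corresponds to shift-reflexivity: \forall x \forall y (Rxy \to Ryy).
A: condition met.
B: fails — Rba but not Raa.
C: fails — Rba but not Raa.

A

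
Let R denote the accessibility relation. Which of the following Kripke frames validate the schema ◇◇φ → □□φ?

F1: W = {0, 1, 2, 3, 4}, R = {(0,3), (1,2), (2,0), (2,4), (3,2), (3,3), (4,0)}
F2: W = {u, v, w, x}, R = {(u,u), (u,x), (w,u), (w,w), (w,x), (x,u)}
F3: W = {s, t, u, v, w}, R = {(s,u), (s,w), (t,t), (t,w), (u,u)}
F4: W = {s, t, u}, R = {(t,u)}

F4

Frame correspondent (Sahlqvist): ∀x ∀y ∀z ((xR²y ∧ xR²z) → ∃w (y = w ∧ z = w)) — i.e. a generalized confluence (Geach) condition.
F1: fails — 0R²2, 0R²3 but 2 ≠ 3.
F2: fails — uR²u, uR²x but u ≠ x.
F3: fails — tR²t, tR²w but t ≠ w.
F4: condition met.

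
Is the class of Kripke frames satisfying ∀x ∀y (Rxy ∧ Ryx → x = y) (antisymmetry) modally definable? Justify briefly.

Not definable by any modal formula

If a class were modally definable it would be closed under surjective bounded morphisms (Goldblatt–Thomason).
The 8-cycle (worlds w0,w1,w2,w3,w4,w5,w6,w7 with w0→w1→w2→w3→w4→w5→w6→w7→w0) is antisymmetric. Sending even-indexed worlds to • and odd-indexed worlds to ∘ is a surjective bounded morphism onto the two-world frame with •↔∘, which is not antisymmetric.
Hence antisymmetry is not modally definable.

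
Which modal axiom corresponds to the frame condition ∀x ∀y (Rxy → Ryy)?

The condition is shift-reflexivity. The T□ schema □(□s → s) defines it.

□(□s → s)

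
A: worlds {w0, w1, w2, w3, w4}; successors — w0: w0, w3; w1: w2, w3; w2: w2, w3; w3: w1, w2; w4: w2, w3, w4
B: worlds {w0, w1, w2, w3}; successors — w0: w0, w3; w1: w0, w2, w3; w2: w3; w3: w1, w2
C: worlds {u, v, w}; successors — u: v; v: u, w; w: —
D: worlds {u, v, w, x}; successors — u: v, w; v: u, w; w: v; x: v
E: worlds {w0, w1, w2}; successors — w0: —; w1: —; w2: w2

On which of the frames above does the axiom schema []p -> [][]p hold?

E

This is the axiom for transitivity; its first-order frame correspondent is forall x forall y forall z (Rxy & Ryz -> Rxz).
A: fails — Rw3w1 and Rw1w3 but not Rw3w3.
B: fails — Rw3w1 and Rw1w0 but not Rw3w0.
C: fails — Ruv and Rvu but not Ruu.
D: fails — Ruv and Rvu but not Ruu.
E: condition met.
Valid on: E.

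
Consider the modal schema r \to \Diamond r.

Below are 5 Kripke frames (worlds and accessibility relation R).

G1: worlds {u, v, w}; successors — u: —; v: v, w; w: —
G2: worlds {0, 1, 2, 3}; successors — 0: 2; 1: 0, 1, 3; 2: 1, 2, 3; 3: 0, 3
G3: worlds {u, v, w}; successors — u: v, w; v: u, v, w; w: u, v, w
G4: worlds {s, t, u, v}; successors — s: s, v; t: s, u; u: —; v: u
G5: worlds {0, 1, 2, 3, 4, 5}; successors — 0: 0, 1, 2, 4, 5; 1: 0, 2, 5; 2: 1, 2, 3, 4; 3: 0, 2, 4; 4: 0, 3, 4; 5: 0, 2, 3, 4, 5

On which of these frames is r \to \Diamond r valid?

This is the axiom for reflexivity; its first-order frame correspondent is \forall x Rxx.
G1: fails — world u does not see itself.
G2: fails — world 0 does not see itself.
G3: fails — world u does not see itself.
G4: fails — world t does not see itself.
G5: fails — world 1 does not see itself.

none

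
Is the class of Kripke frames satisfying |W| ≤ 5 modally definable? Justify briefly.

No — not modally definable

If a class were modally definable it would be closed under disjoint unions (Goldblatt–Thomason).
Any modal formula valid on each of 6 disjoint one-world frames is valid on their disjoint union (validity is preserved under disjoint unions). Each one-world frame has |W|=1≤5, but the union has |W|=6.
So no modal formula (or set of formulas) defines exactly the |W|≤5 frames.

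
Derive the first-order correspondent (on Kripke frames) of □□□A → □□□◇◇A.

This is a Sahlqvist (Geach-type) schema ◇^0□^3A → □^3◇^2A.
Minimal-valuation argument: fix x; take any y with xR^0y and any z with xR^3z. Set V(A) to the set of worlds R-reachable from y in exactly 3 steps. Then □^3A holds at y, so the antecedent holds at x; validity forces ◇^2A at z, giving a w with zR^2w and yR^3w.
First-order correspondent: ∀x ∀z (xR³z → ∃w (xR³w ∧ zR²w)).

∀x ∀z (xR³z → ∃w (xR³w ∧ zR²w))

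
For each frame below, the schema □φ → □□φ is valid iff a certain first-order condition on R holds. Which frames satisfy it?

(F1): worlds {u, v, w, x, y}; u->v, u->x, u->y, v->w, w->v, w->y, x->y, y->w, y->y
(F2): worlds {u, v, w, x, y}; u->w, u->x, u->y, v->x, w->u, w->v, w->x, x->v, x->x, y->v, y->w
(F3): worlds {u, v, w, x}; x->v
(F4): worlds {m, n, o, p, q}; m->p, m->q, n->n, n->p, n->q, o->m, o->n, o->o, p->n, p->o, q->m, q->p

(F3)

Frame correspondent (Sahlqvist): ∀x ∀y ∀z (Rxy ∧ Ryz → Rxz) — i.e. transitivity.
(F1): fails — Ruv and Rvw but not Ruw.
(F2): fails — Rwu and Ruw but not Rww.
(F3): condition met.
(F4): fails — Rom and Rmq but not Roq.
Valid on: (F3).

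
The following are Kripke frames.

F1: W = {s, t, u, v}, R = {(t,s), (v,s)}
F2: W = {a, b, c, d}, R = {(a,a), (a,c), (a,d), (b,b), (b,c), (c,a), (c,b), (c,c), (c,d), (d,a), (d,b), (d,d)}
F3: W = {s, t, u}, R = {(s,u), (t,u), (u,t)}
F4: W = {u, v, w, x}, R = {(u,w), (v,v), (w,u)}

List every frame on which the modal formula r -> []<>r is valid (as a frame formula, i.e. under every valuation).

F4

The schema corresponds to symmetry: forall x forall y (Rxy -> Ryx).
F1: fails — Rvs but not Rsv.
F2: fails — Rcd but not Rdc.
F3: fails — Rsu but not Rus.
F4: condition met.
Valid on: F4.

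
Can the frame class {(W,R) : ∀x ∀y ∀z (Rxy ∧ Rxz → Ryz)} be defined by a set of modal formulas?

Yes — defined by ◇q → □◇q

The condition is the Euclidean property. A defining modal formula is ◇q → □◇q.
Suppose ◇q→□◇q is valid. Take Rxy, Rxz and set V(q)={y}. Then ◇q at x, so □◇q at x, so ◇q at z, so some w with Rzw has q; w=y, i.e. Rzy. By symmetry of the argument, Ryz.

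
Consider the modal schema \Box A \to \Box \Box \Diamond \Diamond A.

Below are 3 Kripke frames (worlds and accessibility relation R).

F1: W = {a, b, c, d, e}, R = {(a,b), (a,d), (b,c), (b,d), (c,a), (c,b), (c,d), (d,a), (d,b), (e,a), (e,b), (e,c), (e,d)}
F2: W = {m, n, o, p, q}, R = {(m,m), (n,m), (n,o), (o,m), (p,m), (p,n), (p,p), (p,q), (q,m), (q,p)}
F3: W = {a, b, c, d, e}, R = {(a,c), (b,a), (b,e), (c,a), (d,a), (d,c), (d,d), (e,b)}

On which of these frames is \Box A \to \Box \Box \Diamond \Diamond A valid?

This is the axiom for a generalized confluence (Geach) condition; its first-order frame correspondent is \forall x \forall z (x R^2 z \to \exists w (xRw \wedge z R^2 w)).
F1: holds.
F2: holds.
F3: fails — aR²a but no w with aRw and aR²w.
Valid on: F1, F2.

F1, F2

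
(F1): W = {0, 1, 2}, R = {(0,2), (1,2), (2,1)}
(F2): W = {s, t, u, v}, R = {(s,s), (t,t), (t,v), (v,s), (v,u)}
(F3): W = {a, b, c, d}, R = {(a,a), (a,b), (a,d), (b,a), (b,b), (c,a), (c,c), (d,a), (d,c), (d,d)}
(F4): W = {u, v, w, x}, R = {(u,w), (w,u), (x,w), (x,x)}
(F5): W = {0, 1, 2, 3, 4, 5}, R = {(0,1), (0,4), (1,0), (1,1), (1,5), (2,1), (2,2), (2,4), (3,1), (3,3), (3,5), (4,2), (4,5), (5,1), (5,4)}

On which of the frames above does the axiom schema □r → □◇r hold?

(F3)

Frame correspondent (Sahlqvist): ∀x ∀z (xRz → ∃w (xRw ∧ zRw)) — i.e. a generalized confluence (Geach) condition.
(F1): fails — 0R2 but no w with 0Rw and 2Rw.
(F2): fails — tRv but no w with tRw and vRw.
(F3): condition met.
(F4): fails — uRw but no t with uRt and wRt.
(F5): fails — 0R4 but no w with 0Rw and 4Rw.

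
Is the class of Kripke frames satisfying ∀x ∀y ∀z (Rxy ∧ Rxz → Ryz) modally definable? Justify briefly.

This is a Sahlqvist condition; the 5 axiom ◇p → □◇p defines it.

Yes, by ◇p → □◇p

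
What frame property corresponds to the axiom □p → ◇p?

Suppose □p→◇p is valid. At any x set V(p)=W. Then □p at x, so ◇p at x, so x has a successor.
The converse is a direct semantic check.
So the correspondent is seriality.

seriality: ∀x ∃y Rxy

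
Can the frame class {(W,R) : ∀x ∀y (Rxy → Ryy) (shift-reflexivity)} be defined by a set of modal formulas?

This is a Sahlqvist condition; the T□ axiom □(□p → p) defines it.

Yes — defined by □(□p → p)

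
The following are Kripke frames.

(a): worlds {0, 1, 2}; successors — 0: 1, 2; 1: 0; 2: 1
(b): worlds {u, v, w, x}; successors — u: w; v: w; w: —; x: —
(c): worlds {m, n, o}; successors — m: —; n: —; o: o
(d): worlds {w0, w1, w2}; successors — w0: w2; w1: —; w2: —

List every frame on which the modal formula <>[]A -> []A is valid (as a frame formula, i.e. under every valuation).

The schema corresponds to the Euclidean property: forall x forall y forall z (Rxy & Rxz -> Ryz).
(a): fails — R01 and R01 but not R11.
(b): fails — Ruw and Ruw but not Rww.
(c): holds.
(d): fails — Rw0w2 and Rw0w2 but not Rw2w2.
Valid on: (c).

(c)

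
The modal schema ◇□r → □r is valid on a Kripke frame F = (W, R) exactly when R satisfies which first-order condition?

the Euclidean property

This is frame-equivalent to ◇r → □◇r (substitute ¬r for r and contrapose).
Suppose ◇r→□◇r is valid. Take Rxy, Rxz and set V(r)={y}. Then ◇r at x, so □◇r at x, so ◇r at z, so some w with Rzw has r; w=y, i.e. Rzy. By symmetry of the argument, Ryz.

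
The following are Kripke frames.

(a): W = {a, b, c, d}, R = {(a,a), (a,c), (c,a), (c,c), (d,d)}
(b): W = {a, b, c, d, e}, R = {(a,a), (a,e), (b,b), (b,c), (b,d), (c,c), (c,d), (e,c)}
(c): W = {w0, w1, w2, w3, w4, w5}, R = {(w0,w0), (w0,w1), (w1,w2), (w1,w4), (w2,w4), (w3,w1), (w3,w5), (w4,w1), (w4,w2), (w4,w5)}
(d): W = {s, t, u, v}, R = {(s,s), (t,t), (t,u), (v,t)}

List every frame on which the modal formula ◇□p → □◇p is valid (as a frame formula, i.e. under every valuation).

(a)

The schema corresponds to convergence: ∀x ∀y ∀z (Rxy ∧ Rxz → ∃w (Ryw ∧ Rzw)).
(a): ✓.
(b): fails — Rae and Raa but e and a have no common successor.
(c): fails — Rw0w1 and Rw0w0 but w1 and w0 have no common successor.
(d): fails — Rtt and Rtu but t and u have no common successor.
Valid on: (a).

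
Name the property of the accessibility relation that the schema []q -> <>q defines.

seriality: forall x exists y Rxy

Suppose □q→◇q is valid. At any x set V(q)=W. Then □q at x, so ◇q at x, so x has a successor.
The converse is a direct semantic check.
So the correspondent is seriality.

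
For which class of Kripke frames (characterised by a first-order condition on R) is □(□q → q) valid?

shift-reflexivity: ∀x ∀y (Rxy → Ryy)

Suppose □(□q→q) is valid. Take Rxy and set V(q)={w : Ryw}. Then at y, □q holds; since □(□q→q) at x, □q→q at y, so q at y, i.e. Ryy.
The converse is a direct semantic check.
So the correspondent is shift-reflexivity.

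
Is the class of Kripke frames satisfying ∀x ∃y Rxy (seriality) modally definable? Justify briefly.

Yes — defined by □q → ◇q

Yes: it is seriality, defined by the D schema □q → ◇q.
Suppose □q→◇q is valid. At any x set V(q)=W. Then □q at x, so ◇q at x, so x has a successor.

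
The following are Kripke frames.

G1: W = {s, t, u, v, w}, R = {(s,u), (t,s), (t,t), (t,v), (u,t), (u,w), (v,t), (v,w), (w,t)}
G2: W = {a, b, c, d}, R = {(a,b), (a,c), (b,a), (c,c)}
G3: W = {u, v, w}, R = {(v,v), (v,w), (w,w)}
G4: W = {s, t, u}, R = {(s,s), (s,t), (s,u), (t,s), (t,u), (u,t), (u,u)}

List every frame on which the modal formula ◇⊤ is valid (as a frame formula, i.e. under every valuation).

Frame correspondent (Sahlqvist): ∀x ∃y Rxy — i.e. seriality.
G1: condition met.
G2: fails — world d has no successor.
G3: fails — world u has no successor.
G4: condition met.
Valid on: G1, G4.

G1, G4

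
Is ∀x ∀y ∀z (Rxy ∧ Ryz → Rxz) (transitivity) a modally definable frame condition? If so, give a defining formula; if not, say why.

Yes — defined by □q → □□q

This is a Sahlqvist condition; the 4 axiom □q → □□q defines it.
Suppose □q→□□q is valid. Take Rxy, Ryz and set V(q)={w : Rxw}. Then □q at x, so □□q at x, so □q at y, so q at z, i.e. Rxz.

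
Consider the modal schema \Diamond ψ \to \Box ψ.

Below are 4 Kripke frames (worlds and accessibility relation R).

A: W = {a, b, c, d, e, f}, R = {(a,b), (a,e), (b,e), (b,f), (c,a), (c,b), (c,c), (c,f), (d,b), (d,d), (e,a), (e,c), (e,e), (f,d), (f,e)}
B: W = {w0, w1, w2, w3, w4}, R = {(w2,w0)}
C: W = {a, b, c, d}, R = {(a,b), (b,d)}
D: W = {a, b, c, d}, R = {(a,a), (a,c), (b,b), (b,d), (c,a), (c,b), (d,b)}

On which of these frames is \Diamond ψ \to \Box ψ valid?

This is the axiom for partial functionality; its first-order frame correspondent is \forall x \forall y \forall z (Rxy \wedge Rxz \to y = z).
A: fails — a sees both b and e.
B: holds.
C: holds.
D: fails — a sees both a and c.
Valid on: B, C.

B, C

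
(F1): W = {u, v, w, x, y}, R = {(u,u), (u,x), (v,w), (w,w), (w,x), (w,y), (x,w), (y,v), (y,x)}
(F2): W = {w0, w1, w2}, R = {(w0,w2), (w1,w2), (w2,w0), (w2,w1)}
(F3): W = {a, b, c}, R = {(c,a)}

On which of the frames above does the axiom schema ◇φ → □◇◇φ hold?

(F2)

Frame correspondent (Sahlqvist): ∀x ∀y ∀z ((xRy ∧ xRz) → ∃w (y = w ∧ zR²w)) — i.e. a generalized confluence (Geach) condition.
(F1): fails — uRu, uRx but no t with u=t and xR²t.
(F2): holds.
(F3): fails — cRa, cRa but no w with a=w and aR²w.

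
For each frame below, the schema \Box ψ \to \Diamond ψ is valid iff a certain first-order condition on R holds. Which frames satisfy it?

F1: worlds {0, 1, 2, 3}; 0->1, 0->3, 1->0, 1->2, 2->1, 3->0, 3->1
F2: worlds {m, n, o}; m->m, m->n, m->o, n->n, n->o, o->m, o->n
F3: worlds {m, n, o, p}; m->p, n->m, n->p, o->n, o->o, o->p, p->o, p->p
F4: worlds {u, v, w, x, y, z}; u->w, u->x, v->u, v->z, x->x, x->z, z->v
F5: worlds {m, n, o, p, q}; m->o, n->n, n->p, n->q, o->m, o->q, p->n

F1, F2, F3

Frame correspondent (Sahlqvist): \forall x \exists y Rxy — i.e. seriality.
F1: ✓.
F2: ✓.
F3: ✓.
F4: fails — world w has no successor.
F5: fails — world q has no successor.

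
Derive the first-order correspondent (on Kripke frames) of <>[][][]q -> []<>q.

forall x forall y forall z ((xRy & xRz) -> exists w (y R^3 w & zRw))

This is a Sahlqvist (Geach-type) schema ◇^1□^3q → □^1◇^1q.
Minimal-valuation argument: fix x; take any y with xR^1y and any z with xR^1z. Set V(q) to the set of worlds R-reachable from y in exactly 3 steps. Then □^3q holds at y, so the antecedent holds at x; validity forces ◇^1q at z, giving a w with zR^1w and yR^3w.
First-order correspondent: forall x forall y forall z ((xRy & xRz) -> exists w (y R^3 w & zRw)).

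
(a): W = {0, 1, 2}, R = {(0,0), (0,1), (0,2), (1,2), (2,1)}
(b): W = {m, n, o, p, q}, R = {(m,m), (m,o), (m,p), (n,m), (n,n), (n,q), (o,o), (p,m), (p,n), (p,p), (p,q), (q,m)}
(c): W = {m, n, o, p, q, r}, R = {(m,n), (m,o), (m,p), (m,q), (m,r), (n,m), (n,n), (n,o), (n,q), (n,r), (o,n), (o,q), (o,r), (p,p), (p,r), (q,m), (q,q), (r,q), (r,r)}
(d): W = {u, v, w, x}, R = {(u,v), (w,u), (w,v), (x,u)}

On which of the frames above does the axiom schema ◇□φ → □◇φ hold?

none

This is the axiom for convergence; its first-order frame correspondent is ∀x ∀y ∀z (Rxy ∧ Rxz → ∃w (Ryw ∧ Rzw)).
(a): fails — R02 and R01 but 2 and 1 have no common successor.
(b): fails — Rmo and Rmp but o and p have no common successor.
(c): fails — Rmp and Rmq but p and q have no common successor.
(d): fails — Ruv and Ruv but v and v have no common successor.
Valid on no frame.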